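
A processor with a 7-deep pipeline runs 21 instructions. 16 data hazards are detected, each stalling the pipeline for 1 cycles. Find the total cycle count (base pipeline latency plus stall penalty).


Base cycles = 7 + 21 - 1 = 27
Total stalls = 16 * 1 = 16
Total = 27 + 16 = 43

43


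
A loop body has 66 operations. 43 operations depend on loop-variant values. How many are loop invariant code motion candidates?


Invariant candidates = total - loop-dependent
= 66 - 43 = 23

23


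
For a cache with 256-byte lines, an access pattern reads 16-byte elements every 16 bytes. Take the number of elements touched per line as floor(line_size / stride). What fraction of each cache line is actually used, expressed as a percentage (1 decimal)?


Elements per cache line = floor(256 / 16) = 16
Bytes used = 16 * 16 = 256
Utilization = 256 / 256 * 100 = 100.0%

100.0


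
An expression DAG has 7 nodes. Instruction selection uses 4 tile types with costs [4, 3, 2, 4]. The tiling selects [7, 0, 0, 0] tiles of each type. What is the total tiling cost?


Total cost = sum(count_i * cost_i)
= 7*4 + 0*3 + 0*2 + 0*4
= 28

28


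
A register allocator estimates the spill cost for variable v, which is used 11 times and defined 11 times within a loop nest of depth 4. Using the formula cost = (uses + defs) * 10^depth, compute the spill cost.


uses + defs = 11 + 11 = 22
10^4 = 10000
Spill cost = 22 * 10000 = 220000

220000


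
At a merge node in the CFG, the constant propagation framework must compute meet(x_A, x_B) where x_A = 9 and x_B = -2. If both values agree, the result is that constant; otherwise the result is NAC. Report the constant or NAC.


Meet operation: if both paths give the same constant, result is that constant; if they differ, result is NAC (not-a-constant).
Path A: 9, Path B: -2 -> differ
Result: not-a-constant -> NAC

NAC


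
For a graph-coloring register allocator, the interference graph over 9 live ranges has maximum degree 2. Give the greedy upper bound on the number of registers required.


Greedy coloring never needs more than (max_degree + 1) colors: when coloring a vertex, at most max_degree neighbors are already colored.
Upper bound = 2 + 1 = 3

3


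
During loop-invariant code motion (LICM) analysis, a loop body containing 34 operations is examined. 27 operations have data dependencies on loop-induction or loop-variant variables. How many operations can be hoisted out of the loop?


Invariant candidates = total - loop-dependent
= 34 - 27 = 7

7


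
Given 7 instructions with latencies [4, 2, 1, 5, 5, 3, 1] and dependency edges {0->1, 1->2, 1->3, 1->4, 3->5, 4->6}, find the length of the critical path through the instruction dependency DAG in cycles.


Compute longest path through dependency graph: dist(Ik) = max over predecessors of dist + latency(Ik).
dist(I0) = latency 4 = 4
dist(I1) = dist(I0) + 2 = 4 + 2 = 6
dist(I2) = dist(I1) + 1 = 6 + 1 = 7
dist(I3) = dist(I1) + 5 = 6 + 5 = 11
dist(I4) = dist(I1) + 5 = 6 + 5 = 11
dist(I5) = dist(I3) + 3 = 11 + 3 = 14
dist(I6) = dist(I4) + 1 = 11 + 1 = 12
Critical path = max dist = 14

14


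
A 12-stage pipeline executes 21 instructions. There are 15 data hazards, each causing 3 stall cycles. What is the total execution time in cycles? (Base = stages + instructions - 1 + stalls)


Base cycles = 12 + 21 - 1 = 32
Total stalls = 15 * 3 = 45
Total = 32 + 45 = 77

77


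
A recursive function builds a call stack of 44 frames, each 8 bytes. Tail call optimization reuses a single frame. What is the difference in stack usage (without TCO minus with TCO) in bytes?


Without TCO: 44 * 8 = 352 bytes
With TCO: reuse 1 frame = 8 bytes
Savings = 352 - 8 = 344

344


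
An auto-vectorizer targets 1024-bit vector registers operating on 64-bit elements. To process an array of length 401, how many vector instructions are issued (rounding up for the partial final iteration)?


Width = 1024 / 64 = 16 elements per vector op
Iterations = ceil(401 / 16) = 26

26


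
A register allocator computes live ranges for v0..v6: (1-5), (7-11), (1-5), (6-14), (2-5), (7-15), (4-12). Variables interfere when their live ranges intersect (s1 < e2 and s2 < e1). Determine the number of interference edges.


Check all pairs for overlapping intervals.
Two intervals (s1,e1) and (s2,e2) overlap if s1 < e2 and s2 < e1.
v0 (1-5) vs v1..v6: overlaps v2, v4, v6 -> 3
v1 (7-11) vs v2..v6: overlaps v3, v5, v6 -> 3
v2 (1-5) vs v3..v6: overlaps v4, v6 -> 2
v3 (6-14) vs v4..v6: overlaps v5, v6 -> 2
v4 (2-5) vs v5..v6: overlaps v6 -> 1
v5 (7-15) vs v6: overlaps v6 -> 1
Total overlapping pairs = 3 + 3 + 2 + 2 + 1 + 1 = 12

12


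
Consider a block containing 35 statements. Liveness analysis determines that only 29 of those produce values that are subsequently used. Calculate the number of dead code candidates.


Dead code = total statements - live definitions
= 35 - 29 = 6

6


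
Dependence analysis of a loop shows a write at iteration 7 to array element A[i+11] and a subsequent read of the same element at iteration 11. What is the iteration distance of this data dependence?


Distance = read iteration - write iteration
= 11 - 7 = 4

4


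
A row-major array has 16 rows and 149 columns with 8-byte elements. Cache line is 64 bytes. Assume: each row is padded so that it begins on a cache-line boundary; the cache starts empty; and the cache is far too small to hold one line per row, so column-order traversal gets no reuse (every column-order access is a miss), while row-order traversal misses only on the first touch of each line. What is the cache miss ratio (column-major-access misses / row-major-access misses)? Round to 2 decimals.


Each row occupies 149 * 8 = 1192 bytes and starts on a line boundary, so it spans ceil(1192 / 64) = 19 cache lines.
Row-major traversal misses (one per line touched): 16 * ceil(149 * 8 / 64) = 304
Column-major traversal misses (no reuse, every access misses): 16 * 149 = 2384
Ratio = 2384 / 304 = 7.84

7.84


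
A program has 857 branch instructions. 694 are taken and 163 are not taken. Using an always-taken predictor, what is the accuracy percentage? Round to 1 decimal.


Predictor: always-taken
Correct predictions = 694
Accuracy = 694 / 857 * 100 = 81.0%

81.0


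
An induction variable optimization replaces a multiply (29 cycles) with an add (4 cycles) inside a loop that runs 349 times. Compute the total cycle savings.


Per-iteration saving = 29 - 4 = 25
Total saved = 349 * 25 = 8725

8725


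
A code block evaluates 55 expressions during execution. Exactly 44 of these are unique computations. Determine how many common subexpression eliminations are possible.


CSE count = total expressions - unique expressions
= 55 - 44 = 11

11


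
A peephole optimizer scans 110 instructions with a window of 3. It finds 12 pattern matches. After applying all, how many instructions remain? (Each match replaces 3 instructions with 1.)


Each match removes 2 instructions.
Total removed = 12 * 2 = 24
Remaining = 110 - 24 = 86

86


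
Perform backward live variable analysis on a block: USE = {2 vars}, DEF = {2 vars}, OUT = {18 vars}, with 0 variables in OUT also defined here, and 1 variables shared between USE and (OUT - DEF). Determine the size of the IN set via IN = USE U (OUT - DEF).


OUT - DEF: 18 - 0 = 18
|IN| = |USE| + |OUT - DEF| - |USE ∩ (OUT - DEF)| = 2 + 18 - 1 = 19

19


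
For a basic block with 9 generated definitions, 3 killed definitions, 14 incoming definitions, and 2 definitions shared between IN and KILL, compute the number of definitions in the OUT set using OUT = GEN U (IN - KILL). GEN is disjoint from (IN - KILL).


IN - KILL: 14 - 2 = 12 surviving definitions
OUT = GEN + surviving = 9 + 12 = 21

21


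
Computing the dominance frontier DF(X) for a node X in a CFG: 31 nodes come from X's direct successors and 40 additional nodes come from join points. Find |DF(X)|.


DF(X) = direct successor contributions + join point contributions
= 31 + 40 = 71

71


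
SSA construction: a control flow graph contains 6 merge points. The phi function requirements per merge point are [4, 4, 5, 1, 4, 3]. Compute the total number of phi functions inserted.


Total phi functions = sum of phi functions at each join node
= 4 + 4 + 5 + 1 + 4 + 3 = 21

21


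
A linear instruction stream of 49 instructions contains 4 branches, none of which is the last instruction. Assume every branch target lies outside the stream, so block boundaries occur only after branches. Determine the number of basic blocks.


With no in-sequence branch targets, the leaders are the first instruction plus the instruction after each branch.
Number of basic blocks = branches + 1
= 4 + 1 = 5

5


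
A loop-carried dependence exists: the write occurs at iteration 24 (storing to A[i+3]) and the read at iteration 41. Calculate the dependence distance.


Distance = read iteration - write iteration
= 41 - 24 = 17

17


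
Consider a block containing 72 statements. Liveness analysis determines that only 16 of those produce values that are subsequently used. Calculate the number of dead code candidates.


Dead code = total statements - live definitions
= 72 - 16 = 56

56


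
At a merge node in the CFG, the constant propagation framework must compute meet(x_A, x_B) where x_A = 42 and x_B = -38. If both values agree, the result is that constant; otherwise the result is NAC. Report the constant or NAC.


Meet operation: if both paths give the same constant, result is that constant; if they differ, result is NAC (not-a-constant).
Path A: 42, Path B: -38 -> differ
Result: not-a-constant -> NAC

NAC


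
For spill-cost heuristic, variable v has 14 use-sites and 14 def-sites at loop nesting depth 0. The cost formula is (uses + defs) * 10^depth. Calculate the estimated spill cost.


uses + defs = 14 + 14 = 28
10^0 = 1
Spill cost = 28 * 1 = 28

28


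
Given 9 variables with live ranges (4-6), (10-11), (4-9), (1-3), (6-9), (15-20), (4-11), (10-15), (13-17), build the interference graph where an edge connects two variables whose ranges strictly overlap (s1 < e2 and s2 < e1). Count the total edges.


Check all pairs for overlapping intervals.
Two intervals (s1,e1) and (s2,e2) overlap if s1 < e2 and s2 < e1.
v0 (4-6) vs v1..v8: overlaps v2, v6 -> 2
v1 (10-11) vs v2..v8: overlaps v6, v7 -> 2
v2 (4-9) vs v3..v8: overlaps v4, v6 -> 2
v3 (1-3) vs v4..v8: overlaps none -> 0
v4 (6-9) vs v5..v8: overlaps v6 -> 1
v5 (15-20) vs v6..v8: overlaps v8 -> 1
v6 (4-11) vs v7..v8: overlaps v7 -> 1
v7 (10-15) vs v8: overlaps v8 -> 1
Total overlapping pairs = 2 + 2 + 2 + 0 + 1 + 1 + 1 + 1 = 10

10


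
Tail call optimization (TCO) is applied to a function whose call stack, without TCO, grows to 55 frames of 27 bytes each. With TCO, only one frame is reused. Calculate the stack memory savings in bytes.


Without TCO: 55 * 27 = 1485 bytes
With TCO: reuse 1 frame = 27 bytes
Savings = 1485 - 27 = 1458

1458


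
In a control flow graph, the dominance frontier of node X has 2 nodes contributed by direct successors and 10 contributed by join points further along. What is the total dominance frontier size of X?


DF(X) = direct successor contributions + join point contributions
= 2 + 10 = 12

12


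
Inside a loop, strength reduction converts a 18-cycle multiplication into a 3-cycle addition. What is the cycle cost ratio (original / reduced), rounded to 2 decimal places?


Ratio = mult_cost / add_cost = 18 / 3 = 6.0

6.0


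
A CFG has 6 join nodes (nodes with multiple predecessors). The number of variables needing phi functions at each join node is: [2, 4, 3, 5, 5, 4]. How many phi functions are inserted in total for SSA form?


Total phi functions = sum of phi functions at each join node
= 2 + 4 + 3 + 5 + 5 + 4 = 23

23


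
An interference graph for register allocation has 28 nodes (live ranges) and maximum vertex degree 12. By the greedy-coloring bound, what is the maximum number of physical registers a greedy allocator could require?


Greedy coloring never needs more than (max_degree + 1) colors: when coloring a vertex, at most max_degree neighbors are already colored.
Upper bound = 12 + 1 = 13

13


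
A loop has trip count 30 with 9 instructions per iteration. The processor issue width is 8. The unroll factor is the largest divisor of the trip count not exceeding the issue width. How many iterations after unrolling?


Largest divisor of 30 <= 8 is 6
New iterations = 30 / 6 = 5

5


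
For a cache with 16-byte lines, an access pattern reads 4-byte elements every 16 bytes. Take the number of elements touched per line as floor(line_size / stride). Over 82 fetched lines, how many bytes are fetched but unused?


Elements per line = floor(16 / 16) = 1
Bytes used per line = 1 * 4 = 4
Wasted per line = 16 - 4 = 12
Total wasted = 12 * 82 = 984

984


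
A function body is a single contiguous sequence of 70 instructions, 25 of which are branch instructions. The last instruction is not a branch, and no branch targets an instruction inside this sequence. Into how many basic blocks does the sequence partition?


With no in-sequence branch targets, the leaders are the first instruction plus the instruction after each branch.
Number of basic blocks = branches + 1
= 25 + 1 = 26

26


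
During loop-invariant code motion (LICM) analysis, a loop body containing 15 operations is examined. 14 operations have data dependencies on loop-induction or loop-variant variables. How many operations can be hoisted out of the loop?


Invariant candidates = total - loop-dependent
= 15 - 14 = 1

1


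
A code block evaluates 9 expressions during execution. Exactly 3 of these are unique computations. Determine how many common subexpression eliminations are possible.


CSE count = total expressions - unique expressions
= 9 - 3 = 6

6


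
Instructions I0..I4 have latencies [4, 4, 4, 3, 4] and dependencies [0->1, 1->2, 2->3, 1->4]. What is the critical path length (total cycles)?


Compute longest path through dependency graph: dist(Ik) = max over predecessors of dist + latency(Ik).
dist(I0) = latency 4 = 4
dist(I1) = dist(I0) + 4 = 4 + 4 = 8
dist(I2) = dist(I1) + 4 = 8 + 4 = 12
dist(I3) = dist(I2) + 3 = 12 + 3 = 15
dist(I4) = dist(I1) + 4 = 8 + 4 = 12
Critical path = max dist = 15

15


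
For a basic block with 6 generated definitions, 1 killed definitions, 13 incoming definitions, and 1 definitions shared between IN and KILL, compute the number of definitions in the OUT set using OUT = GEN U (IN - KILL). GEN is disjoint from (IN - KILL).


IN - KILL: 13 - 1 = 12 surviving definitions
OUT = GEN + surviving = 6 + 12 = 18

18


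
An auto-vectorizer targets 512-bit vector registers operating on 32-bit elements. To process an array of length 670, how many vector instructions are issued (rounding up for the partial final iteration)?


Width = 512 / 32 = 16 elements per vector op
Iterations = ceil(670 / 16) = 42

42


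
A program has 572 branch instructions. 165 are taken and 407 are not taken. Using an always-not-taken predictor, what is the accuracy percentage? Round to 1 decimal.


Predictor: always-not-taken
Correct predictions = 407
Accuracy = 407 / 572 * 100 = 71.2%

71.2


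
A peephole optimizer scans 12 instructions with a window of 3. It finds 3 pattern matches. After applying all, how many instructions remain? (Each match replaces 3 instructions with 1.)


Each match removes 2 instructions.
Total removed = 3 * 2 = 6
Remaining = 12 - 6 = 6

6


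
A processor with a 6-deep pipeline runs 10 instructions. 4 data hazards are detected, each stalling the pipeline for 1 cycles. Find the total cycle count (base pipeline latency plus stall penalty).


Base cycles = 6 + 10 - 1 = 15
Total stalls = 4 * 1 = 4
Total = 15 + 4 = 19

19


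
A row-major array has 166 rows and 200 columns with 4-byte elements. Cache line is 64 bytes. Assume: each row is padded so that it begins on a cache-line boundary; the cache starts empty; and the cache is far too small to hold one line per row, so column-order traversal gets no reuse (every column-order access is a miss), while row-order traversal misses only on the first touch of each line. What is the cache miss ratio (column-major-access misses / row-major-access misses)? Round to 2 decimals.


Each row occupies 200 * 4 = 800 bytes and starts on a line boundary, so it spans ceil(800 / 64) = 13 cache lines.
Row-major traversal misses (one per line touched): 166 * ceil(200 * 4 / 64) = 2158
Column-major traversal misses (no reuse, every access misses): 166 * 200 = 33200
Ratio = 33200 / 2158 = 15.38

15.38


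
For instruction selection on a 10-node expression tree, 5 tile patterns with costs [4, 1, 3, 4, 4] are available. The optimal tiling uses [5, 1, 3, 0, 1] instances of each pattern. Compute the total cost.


Total cost = sum(count_i * cost_i)
= 5*4 + 1*1 + 3*3 + 0*4 + 1*4
= 34

34


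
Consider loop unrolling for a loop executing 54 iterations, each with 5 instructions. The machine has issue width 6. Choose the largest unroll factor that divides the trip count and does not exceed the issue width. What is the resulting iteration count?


Largest divisor of 54 <= 6 is 6
New iterations = 54 / 6 = 9

9


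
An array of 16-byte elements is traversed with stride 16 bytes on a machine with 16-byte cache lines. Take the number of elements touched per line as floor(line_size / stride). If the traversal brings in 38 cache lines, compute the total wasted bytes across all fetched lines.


Elements per line = floor(16 / 16) = 1
Bytes used per line = 1 * 16 = 16
Wasted per line = 16 - 16 = 0
Total wasted = 0 * 38 = 0

0


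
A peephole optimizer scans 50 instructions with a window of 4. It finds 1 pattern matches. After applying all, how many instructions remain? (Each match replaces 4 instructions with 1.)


Each match removes 3 instructions.
Total removed = 1 * 3 = 3
Remaining = 50 - 3 = 47

47


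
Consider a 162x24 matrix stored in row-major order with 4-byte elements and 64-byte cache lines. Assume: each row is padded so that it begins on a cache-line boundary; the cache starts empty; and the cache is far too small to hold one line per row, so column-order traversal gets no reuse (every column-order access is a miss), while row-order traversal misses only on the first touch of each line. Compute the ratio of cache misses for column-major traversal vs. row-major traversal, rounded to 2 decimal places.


Each row occupies 24 * 4 = 96 bytes and starts on a line boundary, so it spans ceil(96 / 64) = 2 cache lines.
Row-major traversal misses (one per line touched): 162 * ceil(24 * 4 / 64) = 324
Column-major traversal misses (no reuse, every access misses): 162 * 24 = 3888
Ratio = 3888 / 324 = 12.0

12.0


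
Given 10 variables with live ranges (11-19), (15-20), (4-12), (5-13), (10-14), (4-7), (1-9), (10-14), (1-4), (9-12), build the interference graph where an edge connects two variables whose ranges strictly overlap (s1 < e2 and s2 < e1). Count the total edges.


Check all pairs for overlapping intervals.
Two intervals (s1,e1) and (s2,e2) overlap if s1 < e2 and s2 < e1.
v0 (11-19) vs v1..v9: overlaps v1, v2, v3, v4, v7, v9 -> 6
v1 (15-20) vs v2..v9: overlaps none -> 0
v2 (4-12) vs v3..v9: overlaps v3, v4, v5, v6, v7, v9 -> 6
v3 (5-13) vs v4..v9: overlaps v4, v5, v6, v7, v9 -> 5
v4 (10-14) vs v5..v9: overlaps v7, v9 -> 2
v5 (4-7) vs v6..v9: overlaps v6 -> 1
v6 (1-9) vs v7..v9: overlaps v8 -> 1
v7 (10-14) vs v8..v9: overlaps v9 -> 1
v8 (1-4) vs v9: overlaps none -> 0
Total overlapping pairs = 6 + 0 + 6 + 5 + 2 + 1 + 1 + 1 + 0 = 22

22


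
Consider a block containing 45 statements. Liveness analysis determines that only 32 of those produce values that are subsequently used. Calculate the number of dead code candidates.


Dead code = total statements - live definitions
= 45 - 32 = 13

13


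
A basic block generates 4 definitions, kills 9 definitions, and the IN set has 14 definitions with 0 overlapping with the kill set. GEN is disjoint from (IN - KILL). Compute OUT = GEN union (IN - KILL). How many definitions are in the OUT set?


IN - KILL: 14 - 0 = 14 surviving definitions
OUT = GEN + surviving = 4 + 14 = 18

18


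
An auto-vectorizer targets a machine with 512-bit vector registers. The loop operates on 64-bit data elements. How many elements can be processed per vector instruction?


Width = SIMD bits / data type bits
= 512 / 64 = 8

8


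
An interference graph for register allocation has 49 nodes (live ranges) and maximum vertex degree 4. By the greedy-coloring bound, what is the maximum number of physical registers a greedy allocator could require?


Greedy coloring never needs more than (max_degree + 1) colors: when coloring a vertex, at most max_degree neighbors are already colored.
Upper bound = 4 + 1 = 5

5


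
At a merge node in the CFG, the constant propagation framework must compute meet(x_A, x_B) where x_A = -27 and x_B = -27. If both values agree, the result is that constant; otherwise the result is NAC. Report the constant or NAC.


Meet operation: if both paths give the same constant, result is that constant; if they differ, result is NAC (not-a-constant).
Path A: -27, Path B: -27 -> equal
Result: constant -> -27

-27


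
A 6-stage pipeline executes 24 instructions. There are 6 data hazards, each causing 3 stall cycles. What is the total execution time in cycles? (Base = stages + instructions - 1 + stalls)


Base cycles = 6 + 24 - 1 = 29
Total stalls = 6 * 3 = 18
Total = 29 + 18 = 47

47


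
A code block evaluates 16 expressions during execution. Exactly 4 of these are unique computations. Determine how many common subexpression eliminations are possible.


CSE count = total expressions - unique expressions
= 16 - 4 = 12

12


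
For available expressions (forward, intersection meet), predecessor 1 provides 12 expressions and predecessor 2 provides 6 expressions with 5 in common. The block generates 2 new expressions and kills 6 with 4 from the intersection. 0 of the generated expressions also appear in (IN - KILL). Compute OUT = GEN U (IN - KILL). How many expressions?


IN = intersection of predecessors = 5
IN - KILL = 5 - 4 = 1
|OUT| = |GEN| + |IN - KILL| - |GEN ∩ (IN - KILL)| = 2 + 1 - 0 = 3

3


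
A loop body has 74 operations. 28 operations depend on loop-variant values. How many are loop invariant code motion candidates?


Invariant candidates = total - loop-dependent
= 74 - 28 = 46

46


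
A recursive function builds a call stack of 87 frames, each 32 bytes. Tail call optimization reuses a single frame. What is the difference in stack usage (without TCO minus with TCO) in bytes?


Without TCO: 87 * 32 = 2784 bytes
With TCO: reuse 1 frame = 32 bytes
Savings = 2784 - 32 = 2752

2752


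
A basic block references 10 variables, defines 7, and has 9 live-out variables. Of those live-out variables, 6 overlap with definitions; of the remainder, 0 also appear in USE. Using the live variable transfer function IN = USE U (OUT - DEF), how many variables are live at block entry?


OUT - DEF: 9 - 6 = 3
|IN| = |USE| + |OUT - DEF| - |USE ∩ (OUT - DEF)| = 10 + 3 - 0 = 13

13


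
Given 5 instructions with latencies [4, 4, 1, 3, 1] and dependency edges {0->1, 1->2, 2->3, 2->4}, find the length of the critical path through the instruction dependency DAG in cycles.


Compute longest path through dependency graph: dist(Ik) = max over predecessors of dist + latency(Ik).
dist(I0) = latency 4 = 4
dist(I1) = dist(I0) + 4 = 4 + 4 = 8
dist(I2) = dist(I1) + 1 = 8 + 1 = 9
dist(I3) = dist(I2) + 3 = 9 + 3 = 12
dist(I4) = dist(I2) + 1 = 9 + 1 = 10
Critical path = max dist = 12

12


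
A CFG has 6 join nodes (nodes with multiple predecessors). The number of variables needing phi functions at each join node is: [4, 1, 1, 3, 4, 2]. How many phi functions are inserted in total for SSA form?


Total phi functions = sum of phi functions at each join node
= 4 + 1 + 1 + 3 + 4 + 2 = 15

15


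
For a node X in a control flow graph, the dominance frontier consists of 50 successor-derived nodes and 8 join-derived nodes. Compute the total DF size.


DF(X) = direct successor contributions + join point contributions
= 50 + 8 = 58

58


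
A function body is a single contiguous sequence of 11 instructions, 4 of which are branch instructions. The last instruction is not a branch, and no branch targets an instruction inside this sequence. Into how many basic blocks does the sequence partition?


With no in-sequence branch targets, the leaders are the first instruction plus the instruction after each branch.
Number of basic blocks = branches + 1
= 4 + 1 = 5

5


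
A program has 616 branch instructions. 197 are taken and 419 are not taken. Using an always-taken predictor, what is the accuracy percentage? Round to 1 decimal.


Predictor: always-taken
Correct predictions = 197
Accuracy = 197 / 616 * 100 = 32.0%

32.0


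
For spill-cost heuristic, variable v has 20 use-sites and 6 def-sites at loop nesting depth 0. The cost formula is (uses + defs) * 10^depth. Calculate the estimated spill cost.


uses + defs = 20 + 6 = 26
10^0 = 1
Spill cost = 26 * 1 = 26

26


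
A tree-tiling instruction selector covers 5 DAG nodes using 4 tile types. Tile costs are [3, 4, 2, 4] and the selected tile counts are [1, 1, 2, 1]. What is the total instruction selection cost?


Total cost = sum(count_i * cost_i)
= 1*3 + 1*4 + 2*2 + 1*4
= 15

15


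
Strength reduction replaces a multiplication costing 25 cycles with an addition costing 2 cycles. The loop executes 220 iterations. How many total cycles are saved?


Per-iteration saving = 25 - 2 = 23
Total saved = 220 * 23 = 5060

5060


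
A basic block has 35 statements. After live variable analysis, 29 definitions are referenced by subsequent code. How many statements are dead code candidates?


Dead code = total statements - live definitions
= 35 - 29 = 6

6


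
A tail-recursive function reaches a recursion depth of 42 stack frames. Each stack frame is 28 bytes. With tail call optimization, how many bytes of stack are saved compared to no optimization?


Without TCO: 42 * 28 = 1176 bytes
With TCO: reuse 1 frame = 28 bytes
Savings = 1176 - 28 = 1148

1148


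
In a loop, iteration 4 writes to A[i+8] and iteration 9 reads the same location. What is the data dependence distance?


Distance = read iteration - write iteration
= 9 - 4 = 5

5


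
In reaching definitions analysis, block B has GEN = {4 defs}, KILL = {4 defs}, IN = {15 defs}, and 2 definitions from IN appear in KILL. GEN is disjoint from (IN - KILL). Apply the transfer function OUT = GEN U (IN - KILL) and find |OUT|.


IN - KILL: 15 - 2 = 13 surviving definitions
OUT = GEN + surviving = 4 + 13 = 17

17


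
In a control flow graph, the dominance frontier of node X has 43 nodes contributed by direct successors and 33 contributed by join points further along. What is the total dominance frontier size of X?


DF(X) = direct successor contributions + join point contributions
= 43 + 33 = 76

76


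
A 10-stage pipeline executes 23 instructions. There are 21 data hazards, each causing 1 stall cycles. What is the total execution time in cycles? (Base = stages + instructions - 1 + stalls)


Base cycles = 10 + 23 - 1 = 32
Total stalls = 21 * 1 = 21
Total = 32 + 21 = 53

53


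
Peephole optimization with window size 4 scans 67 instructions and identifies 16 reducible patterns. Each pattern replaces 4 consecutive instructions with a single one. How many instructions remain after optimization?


Each match removes 3 instructions.
Total removed = 16 * 3 = 48
Remaining = 67 - 48 = 19

19


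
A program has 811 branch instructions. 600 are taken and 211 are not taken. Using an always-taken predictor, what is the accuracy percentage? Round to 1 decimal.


Predictor: always-taken
Correct predictions = 600
Accuracy = 600 / 811 * 100 = 74.0%

74.0


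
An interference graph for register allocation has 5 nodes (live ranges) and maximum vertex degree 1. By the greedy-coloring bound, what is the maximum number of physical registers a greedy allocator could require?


Greedy coloring never needs more than (max_degree + 1) colors: when coloring a vertex, at most max_degree neighbors are already colored.
Upper bound = 1 + 1 = 2

2


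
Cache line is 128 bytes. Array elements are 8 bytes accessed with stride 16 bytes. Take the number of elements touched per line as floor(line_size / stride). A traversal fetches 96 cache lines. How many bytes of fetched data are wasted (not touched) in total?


Elements per line = floor(128 / 16) = 8
Bytes used per line = 8 * 8 = 64
Wasted per line = 128 - 64 = 64
Total wasted = 64 * 96 = 6144

6144


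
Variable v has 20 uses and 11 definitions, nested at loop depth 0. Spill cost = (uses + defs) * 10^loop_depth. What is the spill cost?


uses + defs = 20 + 11 = 31
10^0 = 1
Spill cost = 31 * 1 = 31

31


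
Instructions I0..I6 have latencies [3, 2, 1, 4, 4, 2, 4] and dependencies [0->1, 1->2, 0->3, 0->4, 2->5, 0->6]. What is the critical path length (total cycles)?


Compute longest path through dependency graph: dist(Ik) = max over predecessors of dist + latency(Ik).
dist(I0) = latency 3 = 3
dist(I1) = dist(I0) + 2 = 3 + 2 = 5
dist(I2) = dist(I1) + 1 = 5 + 1 = 6
dist(I3) = dist(I0) + 4 = 3 + 4 = 7
dist(I4) = dist(I0) + 4 = 3 + 4 = 7
dist(I5) = dist(I2) + 2 = 6 + 2 = 8
dist(I6) = dist(I0) + 4 = 3 + 4 = 7
Critical path = max dist = 8

8


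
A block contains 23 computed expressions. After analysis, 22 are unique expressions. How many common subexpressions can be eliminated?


CSE count = total expressions - unique expressions
= 23 - 22 = 1

1


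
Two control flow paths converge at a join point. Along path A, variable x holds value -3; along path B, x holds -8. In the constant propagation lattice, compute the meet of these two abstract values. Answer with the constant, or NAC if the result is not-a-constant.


Meet operation: if both paths give the same constant, result is that constant; if they differ, result is NAC (not-a-constant).
Path A: -3, Path B: -8 -> differ
Result: not-a-constant -> NAC

NAC


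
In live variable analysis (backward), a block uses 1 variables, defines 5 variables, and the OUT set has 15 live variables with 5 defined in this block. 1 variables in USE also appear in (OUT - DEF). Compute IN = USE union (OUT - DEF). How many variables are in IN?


OUT - DEF: 15 - 5 = 10
|IN| = |USE| + |OUT - DEF| - |USE ∩ (OUT - DEF)| = 1 + 10 - 1 = 10

10


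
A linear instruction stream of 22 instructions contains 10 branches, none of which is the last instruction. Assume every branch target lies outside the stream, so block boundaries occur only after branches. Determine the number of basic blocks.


With no in-sequence branch targets, the leaders are the first instruction plus the instruction after each branch.
Number of basic blocks = branches + 1
= 10 + 1 = 11

11


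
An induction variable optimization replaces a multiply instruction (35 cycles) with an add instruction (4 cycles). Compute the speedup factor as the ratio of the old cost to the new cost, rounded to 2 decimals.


Ratio = mult_cost / add_cost = 35 / 4 = 8.75

8.75


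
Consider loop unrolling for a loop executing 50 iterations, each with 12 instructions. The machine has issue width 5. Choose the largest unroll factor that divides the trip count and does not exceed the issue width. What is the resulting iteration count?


Largest divisor of 50 <= 5 is 5
New iterations = 50 / 5 = 10

10


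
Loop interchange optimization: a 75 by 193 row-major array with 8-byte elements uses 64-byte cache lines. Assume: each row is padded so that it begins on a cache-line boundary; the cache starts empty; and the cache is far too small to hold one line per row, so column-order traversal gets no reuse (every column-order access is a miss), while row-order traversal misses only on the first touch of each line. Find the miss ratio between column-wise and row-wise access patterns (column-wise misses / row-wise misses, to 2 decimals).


Each row occupies 193 * 8 = 1544 bytes and starts on a line boundary, so it spans ceil(1544 / 64) = 25 cache lines.
Row-major traversal misses (one per line touched): 75 * ceil(193 * 8 / 64) = 1875
Column-major traversal misses (no reuse, every access misses): 75 * 193 = 14475
Ratio = 14475 / 1875 = 7.72

7.72


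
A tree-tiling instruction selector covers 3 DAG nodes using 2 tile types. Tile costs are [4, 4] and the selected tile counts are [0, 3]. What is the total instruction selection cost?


Total cost = sum(count_i * cost_i)
= 0*4 + 3*4
= 12

12


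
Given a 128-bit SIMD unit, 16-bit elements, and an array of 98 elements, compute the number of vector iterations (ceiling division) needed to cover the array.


Width = 128 / 16 = 8 elements per vector op
Iterations = ceil(98 / 8) = 13

13


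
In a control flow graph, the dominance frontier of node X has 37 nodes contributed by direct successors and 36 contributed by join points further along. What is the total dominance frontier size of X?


DF(X) = direct successor contributions + join point contributions
= 37 + 36 = 73

73


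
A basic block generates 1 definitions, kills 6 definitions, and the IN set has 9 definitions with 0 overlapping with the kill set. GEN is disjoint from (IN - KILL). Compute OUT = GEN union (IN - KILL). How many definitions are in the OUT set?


IN - KILL: 9 - 0 = 9 surviving definitions
OUT = GEN + surviving = 1 + 9 = 10

10


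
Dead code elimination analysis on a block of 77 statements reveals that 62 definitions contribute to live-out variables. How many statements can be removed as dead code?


Dead code = total statements - live definitions
= 77 - 62 = 15

15


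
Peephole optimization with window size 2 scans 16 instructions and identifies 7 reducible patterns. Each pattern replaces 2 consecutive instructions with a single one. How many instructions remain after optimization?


Each match removes 1 instructions.
Total removed = 7 * 1 = 7
Remaining = 16 - 7 = 9

9


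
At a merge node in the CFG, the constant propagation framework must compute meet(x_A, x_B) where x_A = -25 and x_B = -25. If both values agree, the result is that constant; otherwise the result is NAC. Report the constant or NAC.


Meet operation: if both paths give the same constant, result is that constant; if they differ, result is NAC (not-a-constant).
Path A: -25, Path B: -25 -> equal
Result: constant -> -25

-25


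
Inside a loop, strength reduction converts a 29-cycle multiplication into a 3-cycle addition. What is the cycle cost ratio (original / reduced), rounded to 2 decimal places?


Ratio = mult_cost / add_cost = 29 / 3 = 9.67

9.67


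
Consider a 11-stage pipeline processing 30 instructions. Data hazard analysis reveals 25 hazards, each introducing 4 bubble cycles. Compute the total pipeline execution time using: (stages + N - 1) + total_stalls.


Base cycles = 11 + 30 - 1 = 40
Total stalls = 25 * 4 = 100
Total = 40 + 100 = 140

140


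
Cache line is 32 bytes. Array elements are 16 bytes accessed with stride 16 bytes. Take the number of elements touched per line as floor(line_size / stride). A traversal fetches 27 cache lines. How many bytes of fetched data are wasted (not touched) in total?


Elements per line = floor(32 / 16) = 2
Bytes used per line = 2 * 16 = 32
Wasted per line = 32 - 32 = 0
Total wasted = 0 * 27 = 0

0


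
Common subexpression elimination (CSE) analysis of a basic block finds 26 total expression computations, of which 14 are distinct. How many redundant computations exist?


CSE count = total expressions - unique expressions
= 26 - 14 = 12

12


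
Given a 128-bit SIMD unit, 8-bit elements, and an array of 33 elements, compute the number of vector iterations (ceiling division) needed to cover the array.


Width = 128 / 8 = 16 elements per vector op
Iterations = ceil(33 / 16) = 3

3


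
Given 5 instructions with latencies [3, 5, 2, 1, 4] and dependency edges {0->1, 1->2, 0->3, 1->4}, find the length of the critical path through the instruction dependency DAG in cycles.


Compute longest path through dependency graph: dist(Ik) = max over predecessors of dist + latency(Ik).
dist(I0) = latency 3 = 3
dist(I1) = dist(I0) + 5 = 3 + 5 = 8
dist(I2) = dist(I1) + 2 = 8 + 2 = 10
dist(I3) = dist(I0) + 1 = 3 + 1 = 4
dist(I4) = dist(I1) + 4 = 8 + 4 = 12
Critical path = max dist = 12

12


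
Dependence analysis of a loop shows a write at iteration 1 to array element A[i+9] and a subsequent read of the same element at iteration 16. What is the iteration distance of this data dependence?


Distance = read iteration - write iteration
= 16 - 1 = 15

15


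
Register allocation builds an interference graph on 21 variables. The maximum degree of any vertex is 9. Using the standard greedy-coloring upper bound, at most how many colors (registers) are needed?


Greedy coloring never needs more than (max_degree + 1) colors: when coloring a vertex, at most max_degree neighbors are already colored.
Upper bound = 9 + 1 = 10

10


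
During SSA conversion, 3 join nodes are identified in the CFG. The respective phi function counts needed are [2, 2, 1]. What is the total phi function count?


Total phi functions = sum of phi functions at each join node
= 2 + 2 + 1 = 5

5


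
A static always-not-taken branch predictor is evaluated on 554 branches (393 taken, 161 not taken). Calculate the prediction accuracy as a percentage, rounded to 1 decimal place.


Predictor: always-not-taken
Correct predictions = 161
Accuracy = 161 / 554 * 100 = 29.1%

29.1


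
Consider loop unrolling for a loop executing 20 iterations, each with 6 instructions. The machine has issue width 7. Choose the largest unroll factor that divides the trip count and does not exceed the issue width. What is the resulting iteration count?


Largest divisor of 20 <= 7 is 5
New iterations = 20 / 5 = 4

4


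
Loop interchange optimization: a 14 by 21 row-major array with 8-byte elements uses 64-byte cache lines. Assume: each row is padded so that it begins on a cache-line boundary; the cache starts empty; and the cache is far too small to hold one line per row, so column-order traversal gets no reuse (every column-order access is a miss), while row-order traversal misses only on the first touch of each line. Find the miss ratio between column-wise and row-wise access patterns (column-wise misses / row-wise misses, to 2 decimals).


Each row occupies 21 * 8 = 168 bytes and starts on a line boundary, so it spans ceil(168 / 64) = 3 cache lines.
Row-major traversal misses (one per line touched): 14 * ceil(21 * 8 / 64) = 42
Column-major traversal misses (no reuse, every access misses): 14 * 21 = 294
Ratio = 294 / 42 = 7.0

7.0


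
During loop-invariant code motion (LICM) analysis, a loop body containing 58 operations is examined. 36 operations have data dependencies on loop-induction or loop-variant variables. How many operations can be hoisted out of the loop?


Invariant candidates = total - loop-dependent
= 58 - 36 = 22

22


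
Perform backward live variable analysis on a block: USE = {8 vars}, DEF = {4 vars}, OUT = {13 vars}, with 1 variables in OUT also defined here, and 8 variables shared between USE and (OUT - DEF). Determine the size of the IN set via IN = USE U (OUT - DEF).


OUT - DEF: 13 - 1 = 12
|IN| = |USE| + |OUT - DEF| - |USE ∩ (OUT - DEF)| = 8 + 12 - 8 = 12

12


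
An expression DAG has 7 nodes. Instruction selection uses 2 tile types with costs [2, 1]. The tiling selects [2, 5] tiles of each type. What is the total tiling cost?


Total cost = sum(count_i * cost_i)
= 2*2 + 5*1
= 9

9


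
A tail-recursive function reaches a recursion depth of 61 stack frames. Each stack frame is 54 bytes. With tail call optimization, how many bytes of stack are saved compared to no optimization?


Without TCO: 61 * 54 = 3294 bytes
With TCO: reuse 1 frame = 54 bytes
Savings = 3294 - 54 = 3240

3240
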